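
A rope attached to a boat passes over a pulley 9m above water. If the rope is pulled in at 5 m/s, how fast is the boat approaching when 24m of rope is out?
8√55/11 ≈ 5.394 m/s

rope² = x² + 9²
x = √(24² - 9²) = 3√55
dx/dt = (rope/x) · d(rope)/dt = (24/(3√55)) · (-5) = -8√55/11 m/s
The boat approaches at 8√55/11 ≈ 5.394 m/s.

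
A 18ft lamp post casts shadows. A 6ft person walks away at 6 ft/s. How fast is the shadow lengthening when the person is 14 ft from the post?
3 ft/s

By similar triangles: 18/(x+s) = 6/s
Solving: s = 6x/12
ds/dt = 6/12 · dx/dt = 1/2 · 6 = 3 ft/s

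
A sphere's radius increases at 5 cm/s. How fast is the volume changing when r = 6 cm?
720π cm³/s

V = (4/3)πr³
dV/dt = dV/dr · dr/dt = 4πr² · 5
At r = 6: dV/dt = 720π cm³/s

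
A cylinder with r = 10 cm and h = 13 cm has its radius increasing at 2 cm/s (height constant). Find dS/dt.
132π cm²/s

S = 2πrh + 2πr² (lateral + bases)
dS/dt = (2πh + 4πr)·dr/dt = (2π·13 + 4π·10)·2
= 132π cm²/s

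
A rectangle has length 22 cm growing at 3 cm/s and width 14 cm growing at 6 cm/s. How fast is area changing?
174 cm²/s

A = lw
dA/dt = w·dl/dt + l·dw/dt = 14·3 + 22·6 = 174 cm²/s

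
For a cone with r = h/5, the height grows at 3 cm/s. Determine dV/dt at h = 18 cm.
972π/25 cm³/s

V = (1/3)π(h/5)²h = πh³/75
dV/dt = πh²/25 · 3
At h = 18: dV/dt = 972π/25 cm³/s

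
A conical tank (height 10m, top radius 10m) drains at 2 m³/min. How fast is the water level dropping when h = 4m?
1/(8π) ≈ 0.03979 m/min

r/h = 10/10, so r = h
V = (1/3)πr²h = (1/3)π(h)²h = (1/3)πh³
dV/dh = πh²
dh/dt = (dV/dt)/(dV/dh) = -2/(π·4²) = -1/(8π) m/min
The level is dropping at 1/(8π) ≈ 0.03979 m/min.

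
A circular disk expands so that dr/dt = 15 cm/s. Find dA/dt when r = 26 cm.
780π cm²/s

A = πr²
dA/dt = 2πr · dr/dt = 2π(26)(15) = 780π cm²/s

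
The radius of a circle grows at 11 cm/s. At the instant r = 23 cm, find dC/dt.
22π cm/s

C = 2πr
dC/dt = 2π · dr/dt = 2π · 11 = 22π cm/s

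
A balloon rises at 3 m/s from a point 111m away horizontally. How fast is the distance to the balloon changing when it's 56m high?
168√15457/15457 ≈ 1.351 m/s

z² = 111² + y²
z = √(111² + 56²) = √15457
dz/dt = y/z · dy/dt = 56/√15457 · 3 = 168√15457/15457 ≈ 1.351 m/s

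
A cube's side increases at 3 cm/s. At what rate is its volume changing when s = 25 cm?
5625 cm³/s

V = s³
dV/dt = 3s² · ds/dt = 3·25²·3 = 5625 cm³/s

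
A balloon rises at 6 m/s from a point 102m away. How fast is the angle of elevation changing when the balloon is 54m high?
0.045946 rad/s

tan(θ) = y/102
sec²(θ) · dθ/dt = (1/102) · dy/dt
dθ/dt = cos²(θ)/102 · 6 = 102/(102² + 54²) · 6
dθ/dt = 0.045946 rad/s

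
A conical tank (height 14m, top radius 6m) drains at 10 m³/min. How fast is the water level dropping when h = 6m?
245/(162π) ≈ 0.4814 m/min

r/h = 6/14, so r = (3/7)h
V = (1/3)πr²h = (1/3)π((3/7)h)²h = (3/49)πh³
dV/dh = (9/49)πh²
dh/dt = (dV/dt)/(dV/dh) = -10/((9/49)π·6²) = -245/(162π) m/min
The level is dropping at 245/(162π) ≈ 0.4814 m/min.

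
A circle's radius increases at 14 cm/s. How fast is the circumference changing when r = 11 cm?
28π cm/s

C = 2πr
dC/dt = 2π · dr/dt = 2π · 14 = 28π cm/s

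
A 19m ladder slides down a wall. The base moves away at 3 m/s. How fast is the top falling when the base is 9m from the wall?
27√70/140 ≈ 1.614 m/s

x² + y² = 19²
2x·dx/dt + 2y·dy/dt = 0
dy/dt = -x/y · dx/dt = -9/(2√70) · 3 = -27√70/140 m/s
The top is descending at 27√70/140 ≈ 1.614 m/s.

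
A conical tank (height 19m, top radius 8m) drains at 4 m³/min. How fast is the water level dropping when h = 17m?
361/(4624π) ≈ 0.02485 m/min

r/h = 8/19, so r = (8/19)h
V = (1/3)πr²h = (1/3)π((8/19)h)²h = (64/1083)πh³
dV/dh = (64/361)πh²
dh/dt = (dV/dt)/(dV/dh) = -4/((64/361)π·17²) = -361/(4624π) m/min
The level is dropping at 361/(4624π) ≈ 0.02485 m/min.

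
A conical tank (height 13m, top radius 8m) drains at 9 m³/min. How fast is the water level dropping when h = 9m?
169/(576π) ≈ 0.09339 m/min

r/h = 8/13, so r = (8/13)h
V = (1/3)πr²h = (1/3)π((8/13)h)²h = (64/507)πh³
dV/dh = (64/169)πh²
dh/dt = (dV/dt)/(dV/dh) = -9/((64/169)π·9²) = -169/(576π) m/min
The level is dropping at 169/(576π) ≈ 0.09339 m/min.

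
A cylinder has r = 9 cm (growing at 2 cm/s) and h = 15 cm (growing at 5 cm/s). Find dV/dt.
945π cm³/s

V = πr²h
dV/dt = 2πrh·dr/dt + πr²·dh/dt
= 2π(9)(15)(2) + π(9)²(5)
= 945π cm³/s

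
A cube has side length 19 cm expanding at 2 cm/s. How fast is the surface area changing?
456 cm²/s

A = 6s²
dA/dt = 12s · ds/dt = 12·19·2 = 456 cm²/s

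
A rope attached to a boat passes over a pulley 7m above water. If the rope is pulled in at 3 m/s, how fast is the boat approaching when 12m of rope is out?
36√95/95 ≈ 3.694 m/s

rope² = x² + 7²
x = √(12² - 7²) = √95
dx/dt = (rope/x) · d(rope)/dt = (12/√95) · (-3) = -36√95/95 m/s
The boat approaches at 36√95/95 ≈ 3.694 m/s.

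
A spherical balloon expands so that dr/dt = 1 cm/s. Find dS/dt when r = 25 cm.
200π cm²/s

S = 4πr²
dS/dt = dS/dr · dr/dt = 8πr · 1
At r = 25: dS/dt = 200π cm²/s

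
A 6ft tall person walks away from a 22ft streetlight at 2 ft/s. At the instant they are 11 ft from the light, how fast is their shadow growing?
3/4 ft/s

By similar triangles: 22/(x+s) = 6/s
Solving: s = 6x/16
ds/dt = 6/16 · dx/dt = 3/8 · 2 = 3/4 ft/s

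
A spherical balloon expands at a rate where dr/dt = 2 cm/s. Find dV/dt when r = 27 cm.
5832π cm³/s

V = (4/3)πr³
dV/dt = dV/dr · dr/dt = 4πr² · 2
At r = 27: dV/dt = 5832π cm³/s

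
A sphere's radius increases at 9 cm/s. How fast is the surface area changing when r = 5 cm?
360π cm²/s

S = 4πr²
dS/dt = dS/dr · dr/dt = 8πr · 9
At r = 5: dS/dt = 360π cm²/s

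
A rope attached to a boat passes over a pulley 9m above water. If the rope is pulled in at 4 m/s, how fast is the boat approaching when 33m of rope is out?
11√7/7 ≈ 4.158 m/s

rope² = x² + 9²
x = √(33² - 9²) = 12√7
dx/dt = (rope/x) · d(rope)/dt = (33/(12√7)) · (-4) = -11√7/7 m/s
The boat approaches at 11√7/7 ≈ 4.158 m/s.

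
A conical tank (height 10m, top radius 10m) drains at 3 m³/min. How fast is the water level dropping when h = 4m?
3/(16π) ≈ 0.05968 m/min

r/h = 10/10, so r = h
V = (1/3)πr²h = (1/3)π(h)²h = (1/3)πh³
dV/dh = πh²
dh/dt = (dV/dt)/(dV/dh) = -3/(π·4²) = -3/(16π) m/min
The level is dropping at 3/(16π) ≈ 0.05968 m/min.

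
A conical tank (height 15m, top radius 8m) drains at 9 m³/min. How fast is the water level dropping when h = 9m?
25/(64π) ≈ 0.1243 m/min

r/h = 8/15, so r = (8/15)h
V = (1/3)πr²h = (1/3)π((8/15)h)²h = (64/675)πh³
dV/dh = (64/225)πh²
dh/dt = (dV/dt)/(dV/dh) = -9/((64/225)π·9²) = -25/(64π) m/min
The level is dropping at 25/(64π) ≈ 0.1243 m/min.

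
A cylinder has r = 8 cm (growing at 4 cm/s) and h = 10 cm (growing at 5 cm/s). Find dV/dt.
960π cm³/s

V = πr²h
dV/dt = 2πrh·dr/dt + πr²·dh/dt
= 2π(8)(10)(4) + π(8)²(5)
= 960π cm³/s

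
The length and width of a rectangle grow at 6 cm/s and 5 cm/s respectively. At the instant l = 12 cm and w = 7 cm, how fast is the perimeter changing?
22 cm/s

P = 2(l + w)
dP/dt = 2(dl/dt + dw/dt) = 2(6 + 5) = 22 cm/s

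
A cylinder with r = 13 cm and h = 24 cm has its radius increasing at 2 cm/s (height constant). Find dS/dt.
200π cm²/s

S = 2πrh + 2πr² (lateral + bases)
dS/dt = (2πh + 4πr)·dr/dt = (2π·24 + 4π·13)·2
= 200π cm²/s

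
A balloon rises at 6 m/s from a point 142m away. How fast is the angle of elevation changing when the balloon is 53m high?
0.037087 rad/s

tan(θ) = y/142
sec²(θ) · dθ/dt = (1/142) · dy/dt
dθ/dt = cos²(θ)/142 · 6 = 142/(142² + 53²) · 6
dθ/dt = 0.037087 rad/s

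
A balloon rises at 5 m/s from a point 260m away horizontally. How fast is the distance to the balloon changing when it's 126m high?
315√20869/20869 ≈ 2.181 m/s

z² = 260² + y²
z = √(260² + 126²) = 2√20869
dz/dt = y/z · dy/dt = 126/(2√20869) · 5 = 315√20869/20869 ≈ 2.181 m/s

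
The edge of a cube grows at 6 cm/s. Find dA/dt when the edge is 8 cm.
576 cm²/s

A = 6s²
dA/dt = 12s · ds/dt = 12·8·6 = 576 cm²/s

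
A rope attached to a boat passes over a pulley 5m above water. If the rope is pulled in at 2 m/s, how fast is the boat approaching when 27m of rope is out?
27√11/44 ≈ 2.035 m/s

rope² = x² + 5²
x = √(27² - 5²) = 8√11
dx/dt = (rope/x) · d(rope)/dt = (27/(8√11)) · (-2) = -27√11/44 m/s
The boat approaches at 27√11/44 ≈ 2.035 m/s.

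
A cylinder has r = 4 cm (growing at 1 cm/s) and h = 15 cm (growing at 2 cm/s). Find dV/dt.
152π cm³/s

V = πr²h
dV/dt = 2πrh·dr/dt + πr²·dh/dt
= 2π(4)(15)(1) + π(4)²(2)
= 152π cm³/s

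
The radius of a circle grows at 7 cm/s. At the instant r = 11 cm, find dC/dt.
14π cm/s

C = 2πr
dC/dt = 2π · dr/dt = 2π · 7 = 14π cm/s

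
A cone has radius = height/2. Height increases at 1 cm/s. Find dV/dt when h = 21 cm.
441π/4 cm³/s

V = (1/3)π(h/2)²h = πh³/12
dV/dt = πh²/4 · 1
At h = 21: dV/dt = 441π/4 cm³/s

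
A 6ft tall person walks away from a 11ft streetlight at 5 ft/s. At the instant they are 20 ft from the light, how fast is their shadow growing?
6 ft/s

By similar triangles: 11/(x+s) = 6/s
Solving: s = 6x/5
ds/dt = 6/5 · dx/dt = 6/5 · 5 = 6 ft/s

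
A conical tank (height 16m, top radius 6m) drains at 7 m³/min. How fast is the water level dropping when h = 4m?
28/(9π) ≈ 0.9903 m/min

r/h = 6/16, so r = (3/8)h
V = (1/3)πr²h = (1/3)π((3/8)h)²h = (3/64)πh³
dV/dh = (9/64)πh²
dh/dt = (dV/dt)/(dV/dh) = -7/((9/64)π·4²) = -28/(9π) m/min
The level is dropping at 28/(9π) ≈ 0.9903 m/min.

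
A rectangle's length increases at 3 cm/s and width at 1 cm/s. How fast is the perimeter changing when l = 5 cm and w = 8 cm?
8 cm/s

P = 2(l + w)
dP/dt = 2(dl/dt + dw/dt) = 2(3 + 1) = 8 cm/s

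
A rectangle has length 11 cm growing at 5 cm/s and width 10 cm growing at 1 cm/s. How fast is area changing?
61 cm²/s

A = lw
dA/dt = w·dl/dt + l·dw/dt = 10·5 + 11·1 = 61 cm²/s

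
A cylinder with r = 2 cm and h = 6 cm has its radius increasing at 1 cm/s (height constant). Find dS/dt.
20π cm²/s

S = 2πrh + 2πr² (lateral + bases)
dS/dt = (2πh + 4πr)·dr/dt = (2π·6 + 4π·2)·1
= 20π cm²/s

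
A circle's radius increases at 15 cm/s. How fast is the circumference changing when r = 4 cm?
30π cm/s

C = 2πr
dC/dt = 2π · dr/dt = 2π · 15 = 30π cm/s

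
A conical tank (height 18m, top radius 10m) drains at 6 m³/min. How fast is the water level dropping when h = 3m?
54/(25π) ≈ 0.6875 m/min

r/h = 10/18, so r = (5/9)h
V = (1/3)πr²h = (1/3)π((5/9)h)²h = (25/243)πh³
dV/dh = (25/81)πh²
dh/dt = (dV/dt)/(dV/dh) = -6/((25/81)π·3²) = -54/(25π) m/min
The level is dropping at 54/(25π) ≈ 0.6875 m/min.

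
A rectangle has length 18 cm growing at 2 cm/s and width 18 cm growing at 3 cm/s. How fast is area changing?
90 cm²/s

A = lw
dA/dt = w·dl/dt + l·dw/dt = 18·2 + 18·3 = 90 cm²/s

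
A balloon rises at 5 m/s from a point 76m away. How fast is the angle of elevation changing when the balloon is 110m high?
0.021258 rad/s

tan(θ) = y/76
sec²(θ) · dθ/dt = (1/76) · dy/dt
dθ/dt = cos²(θ)/76 · 5 = 76/(76² + 110²) · 5
dθ/dt = 0.021258 rad/s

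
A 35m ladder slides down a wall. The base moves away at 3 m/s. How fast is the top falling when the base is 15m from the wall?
9√10/20 ≈ 1.423 m/s

x² + y² = 35²
2x·dx/dt + 2y·dy/dt = 0
dy/dt = -x/y · dx/dt = -15/(10√10) · 3 = -9√10/20 m/s
The top is descending at 9√10/20 ≈ 1.423 m/s.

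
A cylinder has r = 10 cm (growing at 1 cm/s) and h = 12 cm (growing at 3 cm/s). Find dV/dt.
540π cm³/s

V = πr²h
dV/dt = 2πrh·dr/dt + πr²·dh/dt
= 2π(10)(12)(1) + π(10)²(3)
= 540π cm³/s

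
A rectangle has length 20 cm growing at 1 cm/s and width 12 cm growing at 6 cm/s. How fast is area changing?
132 cm²/s

A = lw
dA/dt = w·dl/dt + l·dw/dt = 12·1 + 20·6 = 132 cm²/s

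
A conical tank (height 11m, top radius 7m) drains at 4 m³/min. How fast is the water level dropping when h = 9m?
484/(3969π) ≈ 0.03882 m/min

r/h = 7/11, so r = (7/11)h
V = (1/3)πr²h = (1/3)π((7/11)h)²h = (49/363)πh³
dV/dh = (49/121)πh²
dh/dt = (dV/dt)/(dV/dh) = -4/((49/121)π·9²) = -484/(3969π) m/min
The level is dropping at 484/(3969π) ≈ 0.03882 m/min.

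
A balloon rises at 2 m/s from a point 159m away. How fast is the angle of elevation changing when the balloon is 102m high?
0.008911 rad/s

tan(θ) = y/159
sec²(θ) · dθ/dt = (1/159) · dy/dt
dθ/dt = cos²(θ)/159 · 2 = 159/(159² + 102²) · 2
dθ/dt = 0.008911 rad/s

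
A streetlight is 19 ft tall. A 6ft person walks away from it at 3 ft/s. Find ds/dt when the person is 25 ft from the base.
18/13 ft/s

By similar triangles: 19/(x+s) = 6/s
Solving: s = 6x/13
ds/dt = 6/13 · dx/dt = 6/13 · 3 = 18/13 ft/s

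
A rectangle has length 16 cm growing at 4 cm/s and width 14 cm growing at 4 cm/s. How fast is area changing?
120 cm²/s

A = lw
dA/dt = w·dl/dt + l·dw/dt = 14·4 + 16·4 = 120 cm²/s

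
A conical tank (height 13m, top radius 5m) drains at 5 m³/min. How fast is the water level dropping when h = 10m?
169/(500π) ≈ 0.1076 m/min

r/h = 5/13, so r = (5/13)h
V = (1/3)πr²h = (1/3)π((5/13)h)²h = (25/507)πh³
dV/dh = (25/169)πh²
dh/dt = (dV/dt)/(dV/dh) = -5/((25/169)π·10²) = -169/(500π) m/min
The level is dropping at 169/(500π) ≈ 0.1076 m/min.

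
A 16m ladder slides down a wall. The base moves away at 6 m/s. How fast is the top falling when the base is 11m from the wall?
22√15/15 ≈ 5.68 m/s

x² + y² = 16²
2x·dx/dt + 2y·dy/dt = 0
dy/dt = -x/y · dx/dt = -11/(3√15) · 6 = -22√15/15 m/s
The top is descending at 22√15/15 ≈ 5.68 m/s.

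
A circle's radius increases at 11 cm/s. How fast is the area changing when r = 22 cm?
484π cm²/s

A = πr²
dA/dt = 2πr · dr/dt = 2π(22)(11) = 484π cm²/s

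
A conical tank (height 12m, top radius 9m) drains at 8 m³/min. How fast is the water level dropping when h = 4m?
8/(9π) ≈ 0.2829 m/min

r/h = 9/12, so r = (3/4)h
V = (1/3)πr²h = (1/3)π((3/4)h)²h = (3/16)πh³
dV/dh = (9/16)πh²
dh/dt = (dV/dt)/(dV/dh) = -8/((9/16)π·4²) = -8/(9π) m/min
The level is dropping at 8/(9π) ≈ 0.2829 m/min.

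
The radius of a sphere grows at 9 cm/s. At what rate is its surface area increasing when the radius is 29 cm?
2088π cm²/s

S = 4πr²
dS/dt = dS/dr · dr/dt = 8πr · 9
At r = 29: dS/dt = 2088π cm²/s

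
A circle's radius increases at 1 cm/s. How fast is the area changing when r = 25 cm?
50π cm²/s

A = πr²
dA/dt = 2πr · dr/dt = 2π(25)(1) = 50π cm²/s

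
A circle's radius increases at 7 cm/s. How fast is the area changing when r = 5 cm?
70π cm²/s

A = πr²
dA/dt = 2πr · dr/dt = 2π(5)(7) = 70π cm²/s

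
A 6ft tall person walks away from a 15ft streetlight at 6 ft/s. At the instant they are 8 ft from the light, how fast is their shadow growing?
4 ft/s

By similar triangles: 15/(x+s) = 6/s
Solving: s = 6x/9
ds/dt = 6/9 · dx/dt = 2/3 · 6 = 4 ft/s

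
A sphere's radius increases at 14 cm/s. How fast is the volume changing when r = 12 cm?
8064π cm³/s

V = (4/3)πr³
dV/dt = dV/dr · dr/dt = 4πr² · 14
At r = 12: dV/dt = 8064π cm³/s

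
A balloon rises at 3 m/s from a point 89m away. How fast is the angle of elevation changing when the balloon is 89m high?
0.016854 rad/s

tan(θ) = y/89
sec²(θ) · dθ/dt = (1/89) · dy/dt
dθ/dt = cos²(θ)/89 · 3 = 89/(89² + 89²) · 3
dθ/dt = 0.016854 rad/s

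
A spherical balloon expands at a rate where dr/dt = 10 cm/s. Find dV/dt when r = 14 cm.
7840π cm³/s

V = (4/3)πr³
dV/dt = dV/dr · dr/dt = 4πr² · 10
At r = 14: dV/dt = 7840π cm³/s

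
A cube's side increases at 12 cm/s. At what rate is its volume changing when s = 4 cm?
576 cm³/s

V = s³
dV/dt = 3s² · ds/dt = 3·4²·12 = 576 cm³/s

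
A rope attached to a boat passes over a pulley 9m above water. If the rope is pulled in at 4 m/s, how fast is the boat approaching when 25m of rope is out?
25√34/34 ≈ 4.287 m/s

rope² = x² + 9²
x = √(25² - 9²) = 4√34
dx/dt = (rope/x) · d(rope)/dt = (25/(4√34)) · (-4) = -25√34/34 m/s
The boat approaches at 25√34/34 ≈ 4.287 m/s.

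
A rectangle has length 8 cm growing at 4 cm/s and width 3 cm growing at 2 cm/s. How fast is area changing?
28 cm²/s

A = lw
dA/dt = w·dl/dt + l·dw/dt = 3·4 + 8·2 = 28 cm²/s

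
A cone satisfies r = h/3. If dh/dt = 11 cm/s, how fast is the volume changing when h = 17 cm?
3179π/9 cm³/s

V = (1/3)π(h/3)²h = πh³/27
dV/dt = πh²/9 · 11
At h = 17: dV/dt = 3179π/9 cm³/s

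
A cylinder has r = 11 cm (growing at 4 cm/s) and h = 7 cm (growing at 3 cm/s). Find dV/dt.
979π cm³/s

V = πr²h
dV/dt = 2πrh·dr/dt + πr²·dh/dt
= 2π(11)(7)(4) + π(11)²(3)
= 979π cm³/s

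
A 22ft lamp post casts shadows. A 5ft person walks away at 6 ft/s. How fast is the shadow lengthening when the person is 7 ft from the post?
30/17 ft/s

By similar triangles: 22/(x+s) = 5/s
Solving: s = 5x/17
ds/dt = 5/17 · dx/dt = 5/17 · 6 = 30/17 ft/s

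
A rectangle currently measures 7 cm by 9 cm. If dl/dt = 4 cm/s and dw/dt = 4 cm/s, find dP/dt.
16 cm/s

P = 2(l + w)
dP/dt = 2(dl/dt + dw/dt) = 2(4 + 4) = 16 cm/s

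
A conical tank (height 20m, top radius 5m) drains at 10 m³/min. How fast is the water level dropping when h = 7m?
160/(49π) ≈ 1.039 m/min

r/h = 5/20, so r = (1/4)h
V = (1/3)πr²h = (1/3)π((1/4)h)²h = (1/48)πh³
dV/dh = (1/16)πh²
dh/dt = (dV/dt)/(dV/dh) = -10/((1/16)π·7²) = -160/(49π) m/min
The level is dropping at 160/(49π) ≈ 1.039 m/min.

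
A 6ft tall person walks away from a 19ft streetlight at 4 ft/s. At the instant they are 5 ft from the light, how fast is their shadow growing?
24/13 ft/s

By similar triangles: 19/(x+s) = 6/s
Solving: s = 6x/13
ds/dt = 6/13 · dx/dt = 6/13 · 4 = 24/13 ft/s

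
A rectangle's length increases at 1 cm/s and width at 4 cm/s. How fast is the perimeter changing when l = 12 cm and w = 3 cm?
10 cm/s

P = 2(l + w)
dP/dt = 2(dl/dt + dw/dt) = 2(1 + 4) = 10 cm/s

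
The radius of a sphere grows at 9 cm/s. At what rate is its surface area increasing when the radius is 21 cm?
1512π cm²/s

S = 4πr²
dS/dt = dS/dr · dr/dt = 8πr · 9
At r = 21: dS/dt = 1512π cm²/s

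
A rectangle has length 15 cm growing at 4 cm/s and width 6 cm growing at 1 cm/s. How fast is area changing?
39 cm²/s

A = lw
dA/dt = w·dl/dt + l·dw/dt = 6·4 + 15·1 = 39 cm²/s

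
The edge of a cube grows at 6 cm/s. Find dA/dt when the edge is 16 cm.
1152 cm²/s

A = 6s²
dA/dt = 12s · ds/dt = 12·16·6 = 1152 cm²/s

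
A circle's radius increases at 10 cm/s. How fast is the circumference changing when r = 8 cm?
20π cm/s

C = 2πr
dC/dt = 2π · dr/dt = 2π · 10 = 20π cm/s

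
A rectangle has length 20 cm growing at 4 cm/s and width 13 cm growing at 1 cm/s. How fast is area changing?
72 cm²/s

A = lw
dA/dt = w·dl/dt + l·dw/dt = 13·4 + 20·1 = 72 cm²/s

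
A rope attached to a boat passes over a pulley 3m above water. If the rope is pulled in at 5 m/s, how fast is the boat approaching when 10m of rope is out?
50√91/91 ≈ 5.241 m/s

rope² = x² + 3²
x = √(10² - 3²) = √91
dx/dt = (rope/x) · d(rope)/dt = (10/√91) · (-5) = -50√91/91 m/s
The boat approaches at 50√91/91 ≈ 5.241 m/s.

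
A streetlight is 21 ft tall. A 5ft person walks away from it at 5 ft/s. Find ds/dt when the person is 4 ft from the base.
25/16 ft/s

By similar triangles: 21/(x+s) = 5/s
Solving: s = 5x/16
ds/dt = 5/16 · dx/dt = 5/16 · 5 = 25/16 ft/s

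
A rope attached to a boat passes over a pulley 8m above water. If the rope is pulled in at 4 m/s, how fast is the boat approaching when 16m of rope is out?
8√3/3 ≈ 4.619 m/s

rope² = x² + 8²
x = √(16² - 8²) = 8√3
dx/dt = (rope/x) · d(rope)/dt = (16/(8√3)) · (-4) = -8√3/3 m/s
The boat approaches at 8√3/3 ≈ 4.619 m/s.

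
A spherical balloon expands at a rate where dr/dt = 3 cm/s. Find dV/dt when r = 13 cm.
2028π cm³/s

V = (4/3)πr³
dV/dt = dV/dr · dr/dt = 4πr² · 3
At r = 13: dV/dt = 2028π cm³/s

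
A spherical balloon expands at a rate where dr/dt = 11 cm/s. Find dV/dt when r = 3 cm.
396π cm³/s

V = (4/3)πr³
dV/dt = dV/dr · dr/dt = 4πr² · 11
At r = 3: dV/dt = 396π cm³/s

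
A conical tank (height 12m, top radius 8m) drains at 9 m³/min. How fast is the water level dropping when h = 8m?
81/(256π) ≈ 0.1007 m/min

r/h = 8/12, so r = (2/3)h
V = (1/3)πr²h = (1/3)π((2/3)h)²h = (4/27)πh³
dV/dh = (4/9)πh²
dh/dt = (dV/dt)/(dV/dh) = -9/((4/9)π·8²) = -81/(256π) m/min
The level is dropping at 81/(256π) ≈ 0.1007 m/min.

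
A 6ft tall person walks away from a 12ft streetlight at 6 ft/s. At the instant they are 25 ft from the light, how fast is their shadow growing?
6 ft/s

By similar triangles: 12/(x+s) = 6/s
Solving: s = 6x/6
ds/dt = 6/6 · dx/dt = 1 · 6 = 6 ft/s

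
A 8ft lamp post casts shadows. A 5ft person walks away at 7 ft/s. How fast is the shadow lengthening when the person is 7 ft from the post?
35/3 ft/s

By similar triangles: 8/(x+s) = 5/s
Solving: s = 5x/3
ds/dt = 5/3 · dx/dt = 5/3 · 7 = 35/3 ft/s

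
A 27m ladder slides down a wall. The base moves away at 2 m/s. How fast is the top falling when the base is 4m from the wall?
8√713/713 ≈ 0.2996 m/s

x² + y² = 27²
2x·dx/dt + 2y·dy/dt = 0
dy/dt = -x/y · dx/dt = -4/√713 · 2 = -8√713/713 m/s
The top is descending at 8√713/713 ≈ 0.2996 m/s.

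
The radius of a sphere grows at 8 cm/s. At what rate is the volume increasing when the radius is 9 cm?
2592π cm³/s

V = (4/3)πr³
dV/dt = dV/dr · dr/dt = 4πr² · 8
At r = 9: dV/dt = 2592π cm³/s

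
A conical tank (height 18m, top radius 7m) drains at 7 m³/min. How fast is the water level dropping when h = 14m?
81/(343π) ≈ 0.07517 m/min

r/h = 7/18, so r = (7/18)h
V = (1/3)πr²h = (1/3)π((7/18)h)²h = (49/972)πh³
dV/dh = (49/324)πh²
dh/dt = (dV/dt)/(dV/dh) = -7/((49/324)π·14²) = -81/(343π) m/min
The level is dropping at 81/(343π) ≈ 0.07517 m/min.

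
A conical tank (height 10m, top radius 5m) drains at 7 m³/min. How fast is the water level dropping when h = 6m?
7/(9π) ≈ 0.2476 m/min

r/h = 5/10, so r = (1/2)h
V = (1/3)πr²h = (1/3)π((1/2)h)²h = (1/12)πh³
dV/dh = (1/4)πh²
dh/dt = (dV/dt)/(dV/dh) = -7/((1/4)π·6²) = -7/(9π) m/min
The level is dropping at 7/(9π) ≈ 0.2476 m/min.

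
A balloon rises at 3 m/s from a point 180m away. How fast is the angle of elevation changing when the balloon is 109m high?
0.012195 rad/s

tan(θ) = y/180
sec²(θ) · dθ/dt = (1/180) · dy/dt
dθ/dt = cos²(θ)/180 · 3 = 180/(180² + 109²) · 3
dθ/dt = 0.012195 rad/s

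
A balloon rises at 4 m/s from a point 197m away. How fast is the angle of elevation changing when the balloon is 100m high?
0.016145 rad/s

tan(θ) = y/197
sec²(θ) · dθ/dt = (1/197) · dy/dt
dθ/dt = cos²(θ)/197 · 4 = 197/(197² + 100²) · 4
dθ/dt = 0.016145 rad/s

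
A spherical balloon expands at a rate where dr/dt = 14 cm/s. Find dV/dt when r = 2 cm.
224π cm³/s

V = (4/3)πr³
dV/dt = dV/dr · dr/dt = 4πr² · 14
At r = 2: dV/dt = 224π cm³/s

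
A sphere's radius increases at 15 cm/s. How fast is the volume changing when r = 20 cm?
24000π cm³/s

V = (4/3)πr³
dV/dt = dV/dr · dr/dt = 4πr² · 15
At r = 20: dV/dt = 24000π cm³/s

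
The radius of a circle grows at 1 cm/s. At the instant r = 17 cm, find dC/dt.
2π cm/s

C = 2πr
dC/dt = 2π · dr/dt = 2π · 1 = 2π cm/s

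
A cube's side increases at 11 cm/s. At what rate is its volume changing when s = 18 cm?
10692 cm³/s

V = s³
dV/dt = 3s² · ds/dt = 3·18²·11 = 10692 cm³/s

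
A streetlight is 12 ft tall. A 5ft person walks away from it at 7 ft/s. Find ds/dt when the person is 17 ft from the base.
5 ft/s

By similar triangles: 12/(x+s) = 5/s
Solving: s = 5x/7
ds/dt = 5/7 · dx/dt = 5/7 · 7 = 5 ft/s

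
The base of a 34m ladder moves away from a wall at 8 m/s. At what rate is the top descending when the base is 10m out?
10√66/33 ≈ 2.462 m/s

x² + y² = 34²
2x·dx/dt + 2y·dy/dt = 0
dy/dt = -x/y · dx/dt = -10/(4√66) · 8 = -10√66/33 m/s
The top is descending at 10√66/33 ≈ 2.462 m/s.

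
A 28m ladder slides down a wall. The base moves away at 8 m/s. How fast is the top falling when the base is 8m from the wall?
16√5/15 ≈ 2.385 m/s

x² + y² = 28²
2x·dx/dt + 2y·dy/dt = 0
dy/dt = -x/y · dx/dt = -8/(12√5) · 8 = -16√5/15 m/s
The top is descending at 16√5/15 ≈ 2.385 m/s.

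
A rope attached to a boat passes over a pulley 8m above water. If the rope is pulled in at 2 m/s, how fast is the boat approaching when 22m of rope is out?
22√105/105 ≈ 2.147 m/s

rope² = x² + 8²
x = √(22² - 8²) = 2√105
dx/dt = (rope/x) · d(rope)/dt = (22/(2√105)) · (-2) = -22√105/105 m/s
The boat approaches at 22√105/105 ≈ 2.147 m/s.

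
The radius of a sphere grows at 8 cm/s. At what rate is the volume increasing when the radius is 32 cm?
32768π cm³/s

V = (4/3)πr³
dV/dt = dV/dr · dr/dt = 4πr² · 8
At r = 32: dV/dt = 32768π cm³/s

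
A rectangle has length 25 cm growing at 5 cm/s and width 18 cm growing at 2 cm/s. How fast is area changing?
140 cm²/s

A = lw
dA/dt = w·dl/dt + l·dw/dt = 18·5 + 25·2 = 140 cm²/s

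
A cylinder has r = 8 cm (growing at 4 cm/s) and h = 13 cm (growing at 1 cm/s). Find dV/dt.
896π cm³/s

V = πr²h
dV/dt = 2πrh·dr/dt + πr²·dh/dt
= 2π(8)(13)(4) + π(8)²(1)
= 896π cm³/s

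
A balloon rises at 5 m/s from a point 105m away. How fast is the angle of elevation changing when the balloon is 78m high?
0.030686 rad/s

tan(θ) = y/105
sec²(θ) · dθ/dt = (1/105) · dy/dt
dθ/dt = cos²(θ)/105 · 5 = 105/(105² + 78²) · 5
dθ/dt = 0.030686 rad/s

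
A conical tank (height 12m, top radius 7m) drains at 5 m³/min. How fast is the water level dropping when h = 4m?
45/(49π) ≈ 0.2923 m/min

r/h = 7/12, so r = (7/12)h
V = (1/3)πr²h = (1/3)π((7/12)h)²h = (49/432)πh³
dV/dh = (49/144)πh²
dh/dt = (dV/dt)/(dV/dh) = -5/((49/144)π·4²) = -45/(49π) m/min
The level is dropping at 45/(49π) ≈ 0.2923 m/min.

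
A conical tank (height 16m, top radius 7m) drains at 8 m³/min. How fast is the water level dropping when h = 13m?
2048/(8281π) ≈ 0.07872 m/min

r/h = 7/16, so r = (7/16)h
V = (1/3)πr²h = (1/3)π((7/16)h)²h = (49/768)πh³
dV/dh = (49/256)πh²
dh/dt = (dV/dt)/(dV/dh) = -8/((49/256)π·13²) = -2048/(8281π) m/min
The level is dropping at 2048/(8281π) ≈ 0.07872 m/min.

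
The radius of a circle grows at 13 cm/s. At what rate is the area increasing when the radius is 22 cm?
572π cm²/s

A = πr²
dA/dt = 2πr · dr/dt = 2π(22)(13) = 572π cm²/s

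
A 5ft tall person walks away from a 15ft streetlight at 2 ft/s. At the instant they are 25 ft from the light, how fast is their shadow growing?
1 ft/s

By similar triangles: 15/(x+s) = 5/s
Solving: s = 5x/10
ds/dt = 5/10 · dx/dt = 1/2 · 2 = 1 ft/s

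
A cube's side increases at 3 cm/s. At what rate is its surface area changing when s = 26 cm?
936 cm²/s

A = 6s²
dA/dt = 12s · ds/dt = 12·26·3 = 936 cm²/s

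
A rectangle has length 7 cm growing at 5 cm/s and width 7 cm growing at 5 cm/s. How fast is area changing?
70 cm²/s

A = lw
dA/dt = w·dl/dt + l·dw/dt = 7·5 + 7·5 = 70 cm²/s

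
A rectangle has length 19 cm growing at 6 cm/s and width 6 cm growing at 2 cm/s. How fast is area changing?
74 cm²/s

A = lw
dA/dt = w·dl/dt + l·dw/dt = 6·6 + 19·2 = 74 cm²/s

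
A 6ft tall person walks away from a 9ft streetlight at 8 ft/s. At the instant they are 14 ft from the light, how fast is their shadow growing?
16 ft/s

By similar triangles: 9/(x+s) = 6/s
Solving: s = 6x/3
ds/dt = 6/3 · dx/dt = 2 · 8 = 16 ft/s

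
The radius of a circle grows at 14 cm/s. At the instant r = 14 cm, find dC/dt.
28π cm/s

C = 2πr
dC/dt = 2π · dr/dt = 2π · 14 = 28π cm/s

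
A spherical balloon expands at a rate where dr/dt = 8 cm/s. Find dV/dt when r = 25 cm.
20000π cm³/s

V = (4/3)πr³
dV/dt = dV/dr · dr/dt = 4πr² · 8
At r = 25: dV/dt = 20000π cm³/s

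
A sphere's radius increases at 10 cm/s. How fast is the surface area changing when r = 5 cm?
400π cm²/s

S = 4πr²
dS/dt = dS/dr · dr/dt = 8πr · 10
At r = 5: dS/dt = 400π cm²/s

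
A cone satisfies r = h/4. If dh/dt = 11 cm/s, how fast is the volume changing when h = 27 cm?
8019π/16 cm³/s

V = (1/3)π(h/4)²h = πh³/48
dV/dt = πh²/16 · 11
At h = 27: dV/dt = 8019π/16 cm³/s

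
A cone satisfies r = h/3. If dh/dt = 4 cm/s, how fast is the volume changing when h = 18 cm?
144π cm³/s

V = (1/3)π(h/3)²h = πh³/27
dV/dt = πh²/9 · 4
At h = 18: dV/dt = 144π cm³/s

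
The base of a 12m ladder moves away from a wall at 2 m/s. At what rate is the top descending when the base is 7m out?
14√95/95 ≈ 1.436 m/s

x² + y² = 12²
2x·dx/dt + 2y·dy/dt = 0
dy/dt = -x/y · dx/dt = -7/√95 · 2 = -14√95/95 m/s
The top is descending at 14√95/95 ≈ 1.436 m/s.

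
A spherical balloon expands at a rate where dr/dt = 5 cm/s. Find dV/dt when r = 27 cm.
14580π cm³/s

V = (4/3)πr³
dV/dt = dV/dr · dr/dt = 4πr² · 5
At r = 27: dV/dt = 14580π cm³/s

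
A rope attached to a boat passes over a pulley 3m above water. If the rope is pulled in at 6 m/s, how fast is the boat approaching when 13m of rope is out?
39√10/20 ≈ 6.166 m/s

rope² = x² + 3²
x = √(13² - 3²) = 4√10
dx/dt = (rope/x) · d(rope)/dt = (13/(4√10)) · (-6) = -39√10/20 m/s
The boat approaches at 39√10/20 ≈ 6.166 m/s.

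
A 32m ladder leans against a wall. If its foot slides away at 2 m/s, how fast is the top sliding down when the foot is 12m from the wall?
6√55/55 ≈ 0.809 m/s

x² + y² = 32²
2x·dx/dt + 2y·dy/dt = 0
dy/dt = -x/y · dx/dt = -12/(4√55) · 2 = -6√55/55 m/s
The top is descending at 6√55/55 ≈ 0.809 m/s.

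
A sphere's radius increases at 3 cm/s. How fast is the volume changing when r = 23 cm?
6348π cm³/s

V = (4/3)πr³
dV/dt = dV/dr · dr/dt = 4πr² · 3
At r = 23: dV/dt = 6348π cm³/s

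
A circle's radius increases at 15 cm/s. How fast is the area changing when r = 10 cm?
300π cm²/s

A = πr²
dA/dt = 2πr · dr/dt = 2π(10)(15) = 300π cm²/s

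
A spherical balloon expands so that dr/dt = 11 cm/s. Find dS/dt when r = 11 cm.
968π cm²/s

S = 4πr²
dS/dt = dS/dr · dr/dt = 8πr · 11
At r = 11: dS/dt = 968π cm²/s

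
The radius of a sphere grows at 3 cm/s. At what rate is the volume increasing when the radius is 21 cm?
5292π cm³/s

V = (4/3)πr³
dV/dt = dV/dr · dr/dt = 4πr² · 3
At r = 21: dV/dt = 5292π cm³/s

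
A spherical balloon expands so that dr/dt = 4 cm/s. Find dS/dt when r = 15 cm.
480π cm²/s

S = 4πr²
dS/dt = dS/dr · dr/dt = 8πr · 4
At r = 15: dS/dt = 480π cm²/s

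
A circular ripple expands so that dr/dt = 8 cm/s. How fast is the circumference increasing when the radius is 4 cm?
16π cm/s

C = 2πr
dC/dt = 2π · dr/dt = 2π · 8 = 16π cm/s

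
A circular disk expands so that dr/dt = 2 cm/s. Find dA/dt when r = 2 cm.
8π cm²/s

A = πr²
dA/dt = 2πr · dr/dt = 2π(2)(2) = 8π cm²/s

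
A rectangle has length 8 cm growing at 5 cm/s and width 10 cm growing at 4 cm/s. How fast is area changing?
82 cm²/s

A = lw
dA/dt = w·dl/dt + l·dw/dt = 10·5 + 8·4 = 82 cm²/s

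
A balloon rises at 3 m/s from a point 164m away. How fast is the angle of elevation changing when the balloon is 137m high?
0.010774 rad/s

tan(θ) = y/164
sec²(θ) · dθ/dt = (1/164) · dy/dt
dθ/dt = cos²(θ)/164 · 3 = 164/(164² + 137²) · 3
dθ/dt = 0.010774 rad/s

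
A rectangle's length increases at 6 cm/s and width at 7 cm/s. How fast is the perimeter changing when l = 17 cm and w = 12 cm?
26 cm/s

P = 2(l + w)
dP/dt = 2(dl/dt + dw/dt) = 2(6 + 7) = 26 cm/s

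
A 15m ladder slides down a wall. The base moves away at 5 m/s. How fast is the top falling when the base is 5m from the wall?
5√2/4 ≈ 1.768 m/s

x² + y² = 15²
2x·dx/dt + 2y·dy/dt = 0
dy/dt = -x/y · dx/dt = -5/(10√2) · 5 = -5√2/4 m/s
The top is descending at 5√2/4 ≈ 1.768 m/s.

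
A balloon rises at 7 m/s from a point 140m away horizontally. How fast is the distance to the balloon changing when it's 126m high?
63√181/181 ≈ 4.683 m/s

z² = 140² + y²
z = √(140² + 126²) = 14√181
dz/dt = y/z · dy/dt = 126/(14√181) · 7 = 63√181/181 ≈ 4.683 m/s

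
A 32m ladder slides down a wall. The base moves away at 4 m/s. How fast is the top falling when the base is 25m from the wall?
100√399/399 ≈ 5.006 m/s

x² + y² = 32²
2x·dx/dt + 2y·dy/dt = 0
dy/dt = -x/y · dx/dt = -25/√399 · 4 = -100√399/399 m/s
The top is descending at 100√399/399 ≈ 5.006 m/s.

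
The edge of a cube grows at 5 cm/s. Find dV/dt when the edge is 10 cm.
1500 cm³/s

V = s³
dV/dt = 3s² · ds/dt = 3·10²·5 = 1500 cm³/s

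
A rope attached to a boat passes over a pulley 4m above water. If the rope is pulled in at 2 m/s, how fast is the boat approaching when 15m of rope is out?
30√209/209 ≈ 2.075 m/s

rope² = x² + 4²
x = √(15² - 4²) = √209
dx/dt = (rope/x) · d(rope)/dt = (15/√209) · (-2) = -30√209/209 m/s
The boat approaches at 30√209/209 ≈ 2.075 m/s.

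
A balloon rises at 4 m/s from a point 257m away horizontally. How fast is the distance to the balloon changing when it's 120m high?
480√80449/80449 ≈ 1.692 m/s

z² = 257² + y²
z = √(257² + 120²) = √80449
dz/dt = y/z · dy/dt = 120/√80449 · 4 = 480√80449/80449 ≈ 1.692 m/s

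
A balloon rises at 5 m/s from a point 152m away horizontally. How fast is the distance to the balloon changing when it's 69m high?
69√27865/5573 ≈ 2.067 m/s

z² = 152² + y²
z = √(152² + 69²) = √27865
dz/dt = y/z · dy/dt = 69/√27865 · 5 = 69√27865/5573 ≈ 2.067 m/s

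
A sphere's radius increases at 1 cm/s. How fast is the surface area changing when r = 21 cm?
168π cm²/s

S = 4πr²
dS/dt = dS/dr · dr/dt = 8πr · 1
At r = 21: dS/dt = 168π cm²/s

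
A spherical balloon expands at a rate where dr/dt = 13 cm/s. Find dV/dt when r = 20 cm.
20800π cm³/s

V = (4/3)πr³
dV/dt = dV/dr · dr/dt = 4πr² · 13
At r = 20: dV/dt = 20800π cm³/s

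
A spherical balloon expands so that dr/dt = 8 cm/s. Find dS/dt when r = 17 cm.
1088π cm²/s

S = 4πr²
dS/dt = dS/dr · dr/dt = 8πr · 8
At r = 17: dS/dt = 1088π cm²/s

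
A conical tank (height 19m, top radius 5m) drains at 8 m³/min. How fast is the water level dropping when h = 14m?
722/(1225π) ≈ 0.1876 m/min

r/h = 5/19, so r = (5/19)h
V = (1/3)πr²h = (1/3)π((5/19)h)²h = (25/1083)πh³
dV/dh = (25/361)πh²
dh/dt = (dV/dt)/(dV/dh) = -8/((25/361)π·14²) = -722/(1225π) m/min
The level is dropping at 722/(1225π) ≈ 0.1876 m/min.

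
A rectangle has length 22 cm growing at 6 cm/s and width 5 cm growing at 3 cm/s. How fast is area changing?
96 cm²/s

A = lw
dA/dt = w·dl/dt + l·dw/dt = 5·6 + 22·3 = 96 cm²/s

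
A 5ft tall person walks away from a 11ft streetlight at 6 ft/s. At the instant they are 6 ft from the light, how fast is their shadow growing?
5 ft/s

By similar triangles: 11/(x+s) = 5/s
Solving: s = 5x/6
ds/dt = 5/6 · dx/dt = 5/6 · 6 = 5 ft/s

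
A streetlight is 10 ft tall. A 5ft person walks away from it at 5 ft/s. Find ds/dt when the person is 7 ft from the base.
5 ft/s

By similar triangles: 10/(x+s) = 5/s
Solving: s = 5x/5
ds/dt = 5/5 · dx/dt = 1 · 5 = 5 ft/s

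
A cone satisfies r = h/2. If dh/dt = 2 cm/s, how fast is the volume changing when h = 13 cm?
169π/2 cm³/s

V = (1/3)π(h/2)²h = πh³/12
dV/dt = πh²/4 · 2
At h = 13: dV/dt = 169π/2 cm³/s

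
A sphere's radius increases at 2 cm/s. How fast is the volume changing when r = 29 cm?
6728π cm³/s

V = (4/3)πr³
dV/dt = dV/dr · dr/dt = 4πr² · 2
At r = 29: dV/dt = 6728π cm³/s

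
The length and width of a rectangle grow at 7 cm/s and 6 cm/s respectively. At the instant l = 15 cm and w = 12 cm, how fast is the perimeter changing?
26 cm/s

P = 2(l + w)
dP/dt = 2(dl/dt + dw/dt) = 2(7 + 6) = 26 cm/s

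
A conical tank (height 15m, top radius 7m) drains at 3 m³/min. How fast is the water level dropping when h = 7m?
675/(2401π) ≈ 0.08949 m/min

r/h = 7/15, so r = (7/15)h
V = (1/3)πr²h = (1/3)π((7/15)h)²h = (49/675)πh³
dV/dh = (49/225)πh²
dh/dt = (dV/dt)/(dV/dh) = -3/((49/225)π·7²) = -675/(2401π) m/min
The level is dropping at 675/(2401π) ≈ 0.08949 m/min.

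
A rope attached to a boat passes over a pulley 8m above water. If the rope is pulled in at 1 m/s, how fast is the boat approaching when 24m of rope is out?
3√2/4 ≈ 1.061 m/s

rope² = x² + 8²
x = √(24² - 8²) = 16√2
dx/dt = (rope/x) · d(rope)/dt = (24/(16√2)) · (-1) = -3√2/4 m/s
The boat approaches at 3√2/4 ≈ 1.061 m/s.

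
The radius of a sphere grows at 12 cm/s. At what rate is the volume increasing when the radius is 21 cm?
21168π cm³/s

V = (4/3)πr³
dV/dt = dV/dr · dr/dt = 4πr² · 12
At r = 21: dV/dt = 21168π cm³/s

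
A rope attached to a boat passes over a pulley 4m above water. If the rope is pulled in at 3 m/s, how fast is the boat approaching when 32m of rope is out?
8√7/7 ≈ 3.024 m/s

rope² = x² + 4²
x = √(32² - 4²) = 12√7
dx/dt = (rope/x) · d(rope)/dt = (32/(12√7)) · (-3) = -8√7/7 m/s
The boat approaches at 8√7/7 ≈ 3.024 m/s.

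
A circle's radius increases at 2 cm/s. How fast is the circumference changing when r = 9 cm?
4π cm/s

C = 2πr
dC/dt = 2π · dr/dt = 2π · 2 = 4π cm/s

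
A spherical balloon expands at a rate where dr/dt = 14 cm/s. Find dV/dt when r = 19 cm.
20216π cm³/s

V = (4/3)πr³
dV/dt = dV/dr · dr/dt = 4πr² · 14
At r = 19: dV/dt = 20216π cm³/s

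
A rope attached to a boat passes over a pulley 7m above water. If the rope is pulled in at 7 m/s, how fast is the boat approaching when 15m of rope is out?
105√11/44 ≈ 7.915 m/s

rope² = x² + 7²
x = √(15² - 7²) = 4√11
dx/dt = (rope/x) · d(rope)/dt = (15/(4√11)) · (-7) = -105√11/44 m/s
The boat approaches at 105√11/44 ≈ 7.915 m/s.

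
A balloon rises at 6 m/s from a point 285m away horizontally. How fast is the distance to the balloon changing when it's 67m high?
201√85714/42857 ≈ 1.373 m/s

z² = 285² + y²
z = √(285² + 67²) = √85714
dz/dt = y/z · dy/dt = 67/√85714 · 6 = 201√85714/42857 ≈ 1.373 m/s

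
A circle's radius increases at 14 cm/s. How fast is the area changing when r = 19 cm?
532π cm²/s

A = πr²
dA/dt = 2πr · dr/dt = 2π(19)(14) = 532π cm²/s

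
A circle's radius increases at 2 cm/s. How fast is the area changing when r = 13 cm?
52π cm²/s

A = πr²
dA/dt = 2πr · dr/dt = 2π(13)(2) = 52π cm²/s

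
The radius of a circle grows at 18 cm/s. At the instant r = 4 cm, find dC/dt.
36π cm/s

C = 2πr
dC/dt = 2π · dr/dt = 2π · 18 = 36π cm/s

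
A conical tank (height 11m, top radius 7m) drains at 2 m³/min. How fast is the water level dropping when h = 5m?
242/(1225π) ≈ 0.06288 m/min

r/h = 7/11, so r = (7/11)h
V = (1/3)πr²h = (1/3)π((7/11)h)²h = (49/363)πh³
dV/dh = (49/121)πh²
dh/dt = (dV/dt)/(dV/dh) = -2/((49/121)π·5²) = -242/(1225π) m/min
The level is dropping at 242/(1225π) ≈ 0.06288 m/min.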